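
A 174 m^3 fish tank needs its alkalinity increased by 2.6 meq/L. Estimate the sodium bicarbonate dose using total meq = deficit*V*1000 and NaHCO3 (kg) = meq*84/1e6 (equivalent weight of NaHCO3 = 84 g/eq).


Tank volume in L = 174 m^3 * 1000 = 174000 L
Total meq required = 2.6 meq/L * 174000 L = 452400 meq
NaHCO3 mass = 452400 meq * 84 mg/meq / 1e6 = 38.0016 kg

38.0016 kg


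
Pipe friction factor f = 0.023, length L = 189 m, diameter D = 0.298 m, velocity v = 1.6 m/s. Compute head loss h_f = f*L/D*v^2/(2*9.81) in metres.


v^2 = 1.6^2 = 2.56 m^2/s^2
L/D = 189/0.298 = 634.22819
h_f = f*(L/D)*v^2/(2g) = 0.023 * 634.22819 * 2.56 / 19.62 = 1.90333 m

1.90333 m


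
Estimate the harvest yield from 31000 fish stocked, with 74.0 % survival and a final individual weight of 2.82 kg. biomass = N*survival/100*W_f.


Survivors = 31000 * 74.0/100 = 22940 fish
Harvest biomass = survivors * W_f = 22940 * 2.82 = 64690.8 kg

64690.8 kg


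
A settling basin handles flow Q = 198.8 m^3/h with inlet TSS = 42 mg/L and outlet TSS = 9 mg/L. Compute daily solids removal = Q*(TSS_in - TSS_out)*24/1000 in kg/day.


Concentration drop: TSS_in - TSS_out = 42 - 9 = 33 mg/L
Hourly solids removed = Q * dTSS = 198.8 m^3/h * 33 mg/L = 6560.4 g/h  (m^3/h * mg/L = g/h)
Daily solids removed = 6560.4 * 24 = 157449.6 g/day
Convert g to kg: 157449.6 / 1000 = 157.4496 kg/day

157.4496 kg/day


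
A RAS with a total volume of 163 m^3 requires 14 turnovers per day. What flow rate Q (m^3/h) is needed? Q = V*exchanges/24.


Daily recirculation volume = 163 m^3 * 14 = 2282 m^3/day
Flow rate Q = daily volume / 24 h = 2282 / 24 = 95.0833 m^3/h

95.0833 m^3/h


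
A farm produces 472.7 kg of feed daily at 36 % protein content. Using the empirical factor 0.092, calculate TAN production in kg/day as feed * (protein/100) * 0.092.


Protein in feed = 472.7 * 36/100 = 170.172 kg/day
TAN = protein * 0.092 = 170.172 * 0.092 = 15.655824 kg/day

15.655824 kg/day


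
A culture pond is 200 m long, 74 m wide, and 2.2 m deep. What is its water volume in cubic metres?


Base area = L * W = 200 * 74 = 14800 m^2
Volume = area * depth = 14800 * 2.2 = 32560 m^3

32560 m^3


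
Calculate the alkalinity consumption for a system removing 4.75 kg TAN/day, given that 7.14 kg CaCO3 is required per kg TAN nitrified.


Alkalinity factor: 7.14 kg CaCO3 consumed per kg TAN nitrified
alk = 4.75 kg TAN * 7.14 = 33.915 kg CaCO3/day

33.915 kg CaCO3/day


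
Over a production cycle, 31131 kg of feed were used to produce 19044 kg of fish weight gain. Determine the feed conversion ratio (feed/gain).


FCR = feed consumed / weight gained
FCR = 31131 kg / 19044 kg = 1.63469

1.63469


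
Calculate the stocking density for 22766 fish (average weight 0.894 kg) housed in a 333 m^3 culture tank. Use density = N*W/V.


Total biomass = 22766 fish * 0.894 kg = 20352.804 kg
Density = total biomass / volume = 20352.804 / 333 = 61.1195 kg/m^3

61.1195 kg/m^3


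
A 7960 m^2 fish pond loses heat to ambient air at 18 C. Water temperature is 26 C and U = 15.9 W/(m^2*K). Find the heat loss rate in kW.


Temperature difference dT = 26 - 18 = 8 K
Heat loss (W) = U * A * dT = 15.9 * 7960 * 8 = 1012512 W
Convert to kW: 1012512 / 1000 = 1012.512 kW

1012.512 kW


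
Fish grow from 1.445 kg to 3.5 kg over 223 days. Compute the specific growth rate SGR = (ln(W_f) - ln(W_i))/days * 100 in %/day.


ln(W_f) = ln(3.5) = 1.252763
ln(W_i) = ln(1.445) = 0.36810932
ln(W_f) - ln(W_i) = 1.252763 - 0.36810932 = 0.88465368
SGR = 0.88465368 / 223 * 100 = 0.396706 %/day

0.396706 %/day


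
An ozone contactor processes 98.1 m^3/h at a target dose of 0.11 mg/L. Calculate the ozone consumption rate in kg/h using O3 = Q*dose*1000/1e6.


O3 demand (mg/h) = Q * dose * 1000 = 98.1 * 0.11 * 1000 = 10791 mg/h
Convert mg to kg: 10791 / 1e6 = 0.010791 kg/h

0.010791 kg/h


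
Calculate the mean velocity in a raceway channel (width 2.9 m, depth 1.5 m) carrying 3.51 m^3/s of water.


Cross-sectional area = W * d = 2.9 * 1.5 = 4.35 m^2
Velocity = Q / A = 3.51 / 4.35 = 0.806897 m/s

0.806897 m/s


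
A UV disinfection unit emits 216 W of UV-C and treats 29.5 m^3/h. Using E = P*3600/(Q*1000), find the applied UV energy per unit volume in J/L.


Energy delivered per hour = 216 W * 3600 s = 777600 J/h
Volume treated per hour = 29.5 m^3/h * 1000 = 29500 L/h
dose = 777600 / 29500 = 26.3593 J/L

26.3593 J/L


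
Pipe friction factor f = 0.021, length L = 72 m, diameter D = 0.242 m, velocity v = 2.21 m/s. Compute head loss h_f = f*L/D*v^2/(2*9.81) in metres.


v^2 = 2.21^2 = 4.8841 m^2/s^2
L/D = 72/0.242 = 297.52066
h_f = f*(L/D)*v^2/(2g) = 0.021 * 297.52066 * 4.8841 / 19.62 = 1.55533 m

1.55533 m


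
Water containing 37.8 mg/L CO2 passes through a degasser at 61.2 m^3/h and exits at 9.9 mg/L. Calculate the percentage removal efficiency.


CO2_out / CO2_in = 9.9 / 37.8 = 0.26190476
Fraction remaining = 0.26190476
efficiency = (1 - 0.26190476) * 100 = 73.8095 %

73.8095 %


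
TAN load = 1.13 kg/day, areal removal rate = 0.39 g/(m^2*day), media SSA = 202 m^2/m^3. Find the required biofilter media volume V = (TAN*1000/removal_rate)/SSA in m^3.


A = 1.13*1000 / 0.39 = 2897.4359 m^2
V = 2897.4359 / 202 = 14.3437

14.3437 m^3


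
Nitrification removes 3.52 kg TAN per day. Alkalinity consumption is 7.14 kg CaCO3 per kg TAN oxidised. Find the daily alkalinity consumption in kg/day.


Alkalinity factor: 7.14 kg CaCO3 consumed per kg TAN nitrified
alk = 3.52 kg TAN * 7.14 = 25.1328 kg CaCO3/day

25.1328 kg CaCO3/day


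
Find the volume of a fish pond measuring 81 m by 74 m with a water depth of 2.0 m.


Base area = L * W = 81 * 74 = 5994 m^2
Volume = area * depth = 5994 * 2.0 = 11988 m^3

11988 m^3


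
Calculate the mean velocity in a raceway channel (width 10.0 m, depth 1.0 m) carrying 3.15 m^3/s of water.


Cross-sectional area = W * d = 10.0 * 1.0 = 10 m^2
Velocity = Q / A = 3.15 / 10 = 0.315 m/s

0.315 m/s


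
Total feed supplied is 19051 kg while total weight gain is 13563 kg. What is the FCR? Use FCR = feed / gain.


FCR = feed consumed / weight gained
FCR = 19051 kg / 13563 kg = 1.40463

1.40463


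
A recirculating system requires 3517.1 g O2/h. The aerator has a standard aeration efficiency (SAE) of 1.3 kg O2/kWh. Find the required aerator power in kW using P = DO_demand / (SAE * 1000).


SAE in g O2/kWh = 1.3 * 1000 = 1300 g/kWh
P = DO_demand / SAE_g = 3517.1 / 1300 = 2.70546 kW

2.70546 kW


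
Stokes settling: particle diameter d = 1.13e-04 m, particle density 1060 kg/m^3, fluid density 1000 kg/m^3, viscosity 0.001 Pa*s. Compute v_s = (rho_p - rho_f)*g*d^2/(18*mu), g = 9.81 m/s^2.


Density difference: rho_p - rho_f = 1060 - 1000 = 60 kg/m^3
d^2 = (1.13e-04)^2 = 1.2769e-08 m^2
Numerator = (rho_p - rho_f) * g * d^2 = 60 * 9.81 * 1.2769e-08 = 7.5158334e-06
Denominator = 18 * mu = 18 * 0.001 = 0.018
v_s = 7.5158334e-06 / 0.018 = 4.17546e-04 m/s
Check: Re = rho_f * v_s * d / mu = 1000 * 4.17546e-04 * 1.13e-04 / 0.001 = 0.0472 < 1, so Stokes' law applies.

4.17546e-04 m/s


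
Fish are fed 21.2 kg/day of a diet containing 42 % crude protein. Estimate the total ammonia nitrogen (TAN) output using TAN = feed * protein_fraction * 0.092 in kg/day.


Protein in feed = 21.2 * 42/100 = 8.904 kg/day
TAN = protein * 0.092 = 8.904 * 0.092 = 0.819168 kg/day

0.819168 kg/day


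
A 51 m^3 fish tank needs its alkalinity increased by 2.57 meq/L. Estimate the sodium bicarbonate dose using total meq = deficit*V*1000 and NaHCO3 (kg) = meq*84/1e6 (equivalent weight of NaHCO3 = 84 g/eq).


Tank volume in L = 51 m^3 * 1000 = 51000 L
Total meq required = 2.57 meq/L * 51000 L = 131070 meq
NaHCO3 mass = 131070 meq * 84 mg/meq / 1e6 = 11.0099 kg

11.0099 kg


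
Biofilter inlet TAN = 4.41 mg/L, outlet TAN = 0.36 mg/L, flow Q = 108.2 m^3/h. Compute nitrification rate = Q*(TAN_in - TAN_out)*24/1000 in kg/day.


Concentration drop: TAN_in - TAN_out = 4.41 - 0.36 = 4.05 mg/L
Hourly TAN removed = Q * dTAN = 108.2 m^3/h * 4.05 mg/L = 438.21 g/h  (m^3/h * mg/L = g/h)
Daily TAN removed = 438.21 * 24 = 10517.04 g/day
Convert to kg/day: 10517.04 / 1000 = 10.51704 kg/day

10.51704 kg/day


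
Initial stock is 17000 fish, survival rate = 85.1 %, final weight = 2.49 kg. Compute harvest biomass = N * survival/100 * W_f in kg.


Survivors = 17000 * 85.1/100 = 14467 fish
Harvest biomass = survivors * W_f = 14467 * 2.49 = 36022.83 kg

36022.83 kg


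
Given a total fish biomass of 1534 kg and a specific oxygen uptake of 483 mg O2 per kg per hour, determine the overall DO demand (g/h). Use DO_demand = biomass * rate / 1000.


Total O2 consumption (mg/h) = 1534 kg * 483 mg/(kg*h) = 740922 mg/h
Convert to g/h: 740922 / 1000 = 740.922 g/h

740.922 g/h


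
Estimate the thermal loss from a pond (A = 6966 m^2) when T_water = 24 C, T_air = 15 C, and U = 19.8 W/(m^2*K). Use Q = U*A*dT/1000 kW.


Temperature difference dT = 24 - 15 = 9 K
Heat loss (W) = U * A * dT = 19.8 * 6966 * 9 = 1241341.2 W
Convert to kW: 1241341.2 / 1000 = 1241.3412 kW

1241.3412 kW


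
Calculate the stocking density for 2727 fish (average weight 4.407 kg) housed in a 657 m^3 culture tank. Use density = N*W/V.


Total biomass = 2727 fish * 4.407 kg = 12017.889 kg
Density = total biomass / volume = 12017.889 / 657 = 18.2921 kg/m^3

18.2921 kg/m^3


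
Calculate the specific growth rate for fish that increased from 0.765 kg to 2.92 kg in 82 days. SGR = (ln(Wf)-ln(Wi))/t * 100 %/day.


ln(W_f) = ln(2.92) = 1.0715836
ln(W_i) = ln(0.765) = -0.26787945
ln(W_f) - ln(W_i) = 1.0715836 - -0.26787945 = 1.339463
SGR = 1.339463 / 82 * 100 = 1.63349 %/day

1.63349 %/day


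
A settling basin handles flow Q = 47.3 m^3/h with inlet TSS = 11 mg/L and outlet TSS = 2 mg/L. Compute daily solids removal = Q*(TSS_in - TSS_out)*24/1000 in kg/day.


Concentration drop: TSS_in - TSS_out = 11 - 2 = 9 mg/L
Hourly solids removed = Q * dTSS = 47.3 m^3/h * 9 mg/L = 425.7 g/h  (m^3/h * mg/L = g/h)
Daily solids removed = 425.7 * 24 = 10216.8 g/day
Convert g to kg: 10216.8 / 1000 = 10.2168 kg/day

10.2168 kg/day


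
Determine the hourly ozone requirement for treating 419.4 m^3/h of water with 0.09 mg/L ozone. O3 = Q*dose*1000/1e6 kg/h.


O3 demand (mg/h) = Q * dose * 1000 = 419.4 * 0.09 * 1000 = 37746 mg/h
Convert mg to kg: 37746 / 1e6 = 0.037746 kg/h

0.037746 kg/h


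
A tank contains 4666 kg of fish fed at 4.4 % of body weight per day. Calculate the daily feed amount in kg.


Feeding rate fraction = 4.4% / 100 = 0.044
Daily feed = 4666 kg * 0.044 = 205.304 kg/day

205.304 kg/day


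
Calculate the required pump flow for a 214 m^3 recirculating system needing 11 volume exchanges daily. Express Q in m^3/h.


Daily recirculation volume = 214 m^3 * 11 = 2354 m^3/day
Flow rate Q = daily volume / 24 h = 2354 / 24 = 98.0833 m^3/h

98.0833 m^3/h


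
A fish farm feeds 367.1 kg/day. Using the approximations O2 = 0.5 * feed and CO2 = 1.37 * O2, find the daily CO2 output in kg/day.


O2 = 367.1 * 0.5 = 183.55
CO2 = 183.55 * 1.37 = 251.4635

251.4635 kg/day


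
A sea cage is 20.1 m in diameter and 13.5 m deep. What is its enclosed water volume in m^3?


r = d/2 = 20.1/2 = 10.05 m
Base area = pi*r^2 = pi*10.05^2 = 317.30871 m^2
Volume = 317.30871 * 13.5 = 4283.67 m^3

4283.67 m^3


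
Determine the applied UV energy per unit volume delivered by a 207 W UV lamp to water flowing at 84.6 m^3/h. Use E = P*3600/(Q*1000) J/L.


Energy delivered per hour = 207 W * 3600 s = 745200 J/h
Volume treated per hour = 84.6 m^3/h * 1000 = 84600 L/h
dose = 745200 / 84600 = 8.80851 J/L

8.80851 J/L


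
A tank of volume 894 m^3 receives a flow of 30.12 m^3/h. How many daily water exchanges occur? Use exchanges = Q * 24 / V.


Daily flow volume = 30.12 m^3/h * 24 h = 722.88 m^3/day
Exchanges = daily flow / tank volume = 722.88 / 894 = 0.808591 exchanges/day

0.808591 exchanges/day


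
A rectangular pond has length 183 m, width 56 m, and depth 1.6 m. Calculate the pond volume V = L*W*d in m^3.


Base area = L * W = 183 * 56 = 10248 m^2
Volume = area * depth = 10248 * 1.6 = 16396.8 m^3

16396.8 m^3


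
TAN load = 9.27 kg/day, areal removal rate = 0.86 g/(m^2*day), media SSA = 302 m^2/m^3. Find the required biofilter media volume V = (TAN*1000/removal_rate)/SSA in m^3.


A = 9.27*1000 / 0.86 = 10779.07 m^2
V = 10779.07 / 302 = 35.6923

35.6923 m^3


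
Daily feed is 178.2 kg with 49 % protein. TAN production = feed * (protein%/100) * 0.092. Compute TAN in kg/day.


Protein in feed = 178.2 * 49/100 = 87.318 kg/day
TAN = protein * 0.092 = 87.318 * 0.092 = 8.033256 kg/day

8.033256 kg/day


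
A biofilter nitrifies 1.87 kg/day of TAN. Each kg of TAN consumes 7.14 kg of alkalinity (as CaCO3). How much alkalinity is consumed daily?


Alkalinity factor: 7.14 kg CaCO3 consumed per kg TAN nitrified
alk = 1.87 kg TAN * 7.14 = 13.3518 kg CaCO3/day

13.3518 kg CaCO3/day


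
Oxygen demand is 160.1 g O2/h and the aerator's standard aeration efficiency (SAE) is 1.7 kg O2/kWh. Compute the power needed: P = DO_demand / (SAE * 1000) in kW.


SAE in g O2/kWh = 1.7 * 1000 = 1700 g/kWh
P = DO_demand / SAE_g = 160.1 / 1700 = 0.0941765 kW

0.0941765 kW


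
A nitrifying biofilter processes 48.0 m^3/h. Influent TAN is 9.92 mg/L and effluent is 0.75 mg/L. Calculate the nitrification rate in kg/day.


Concentration drop: TAN_in - TAN_out = 9.92 - 0.75 = 9.17 mg/L
Hourly TAN removed = Q * dTAN = 48.0 m^3/h * 9.17 mg/L = 440.16 g/h  (m^3/h * mg/L = g/h)
Daily TAN removed = 440.16 * 24 = 10563.84 g/day
Convert to kg/day: 10563.84 / 1000 = 10.56384 kg/day

10.56384 kg/day


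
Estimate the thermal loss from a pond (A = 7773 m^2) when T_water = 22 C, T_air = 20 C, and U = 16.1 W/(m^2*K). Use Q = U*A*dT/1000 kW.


Temperature difference dT = 22 - 20 = 2 K
Heat loss (W) = U * A * dT = 16.1 * 7773 * 2 = 250290.6 W
Convert to kW: 250290.6 / 1000 = 250.2906 kW

250.2906 kW


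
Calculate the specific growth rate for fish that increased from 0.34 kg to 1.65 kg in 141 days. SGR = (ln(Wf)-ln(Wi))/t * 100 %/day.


ln(W_f) = ln(1.65) = 0.50077529
ln(W_i) = ln(0.34) = -1.0788097
ln(W_f) - ln(W_i) = 0.50077529 - -1.0788097 = 1.579585
SGR = 1.579585 / 141 * 100 = 1.12027 %/day

1.12027 %/day


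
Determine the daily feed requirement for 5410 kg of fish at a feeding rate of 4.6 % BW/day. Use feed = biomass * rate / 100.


Feeding rate fraction = 4.6% / 100 = 0.046
Daily feed = 5410 kg * 0.046 = 248.86 kg/day

248.86 kg/day


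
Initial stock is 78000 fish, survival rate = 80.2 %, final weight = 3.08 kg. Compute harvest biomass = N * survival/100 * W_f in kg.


Survivors = 78000 * 80.2/100 = 62556 fish
Harvest biomass = survivors * W_f = 62556 * 3.08 = 192672.48 kg

192672.48 kg


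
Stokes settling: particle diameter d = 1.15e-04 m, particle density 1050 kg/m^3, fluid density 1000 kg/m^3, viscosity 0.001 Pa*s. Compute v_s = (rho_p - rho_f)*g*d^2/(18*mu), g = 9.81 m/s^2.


Density difference: rho_p - rho_f = 1050 - 1000 = 50 kg/m^3
d^2 = (1.15e-04)^2 = 1.3225e-08 m^2
Numerator = (rho_p - rho_f) * g * d^2 = 50 * 9.81 * 1.3225e-08 = 6.4868625e-06
Denominator = 18 * mu = 18 * 0.001 = 0.018
v_s = 6.4868625e-06 / 0.018 = 3.60381e-04 m/s
Check: Re = rho_f * v_s * d / mu = 1000 * 3.60381e-04 * 1.15e-04 / 0.001 = 0.0414 < 1, so Stokes' law applies.

3.60381e-04 m/s


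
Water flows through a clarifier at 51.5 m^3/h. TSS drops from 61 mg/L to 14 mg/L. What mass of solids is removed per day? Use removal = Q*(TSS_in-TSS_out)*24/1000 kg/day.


Concentration drop: TSS_in - TSS_out = 61 - 14 = 47 mg/L
Hourly solids removed = Q * dTSS = 51.5 m^3/h * 47 mg/L = 2420.5 g/h  (m^3/h * mg/L = g/h)
Daily solids removed = 2420.5 * 24 = 58092 g/day
Convert g to kg: 58092 / 1000 = 58.092 kg/day

58.092 kg/day


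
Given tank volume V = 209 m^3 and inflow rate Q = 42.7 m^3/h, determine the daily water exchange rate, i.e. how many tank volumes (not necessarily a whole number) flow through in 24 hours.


Daily flow volume = 42.7 m^3/h * 24 h = 1024.8 m^3/day
Exchanges = daily flow / tank volume = 1024.8 / 209 = 4.90335 exchanges/day

4.90335 exchanges/day


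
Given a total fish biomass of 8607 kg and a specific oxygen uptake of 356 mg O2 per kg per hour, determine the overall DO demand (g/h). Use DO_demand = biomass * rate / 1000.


Total O2 consumption (mg/h) = 8607 kg * 356 mg/(kg*h) = 3064092 mg/h
Convert to g/h: 3064092 / 1000 = 3064.092 g/h

3064.092 g/h


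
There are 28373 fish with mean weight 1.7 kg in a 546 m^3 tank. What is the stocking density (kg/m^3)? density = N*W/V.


Total biomass = 28373 fish * 1.7 kg = 48234.1 kg
Density = total biomass / volume = 48234.1 / 546 = 88.3408 kg/m^3

88.3408 kg/m^3


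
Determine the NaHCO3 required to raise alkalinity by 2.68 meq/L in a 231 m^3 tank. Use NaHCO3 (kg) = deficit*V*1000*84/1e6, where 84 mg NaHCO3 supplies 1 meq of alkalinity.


Tank volume in L = 231 m^3 * 1000 = 231000 L
Total meq required = 2.68 meq/L * 231000 L = 619080 meq
NaHCO3 mass = 619080 meq * 84 mg/meq / 1e6 = 52.0027 kg

52.0027 kg


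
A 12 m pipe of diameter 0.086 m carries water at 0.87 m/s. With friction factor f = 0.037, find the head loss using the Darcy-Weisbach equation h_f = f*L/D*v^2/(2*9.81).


v^2 = 0.87^2 = 0.7569 m^2/s^2
L/D = 12/0.086 = 139.53488
h_f = f*(L/D)*v^2/(2g) = 0.037 * 139.53488 * 0.7569 / 19.62 = 0.19917 m

0.19917 m


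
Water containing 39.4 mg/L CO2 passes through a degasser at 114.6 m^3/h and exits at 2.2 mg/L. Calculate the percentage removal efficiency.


CO2_out / CO2_in = 2.2 / 39.4 = 0.055837563
Fraction remaining = 0.055837563
efficiency = (1 - 0.055837563) * 100 = 94.4162 %

94.4162 %


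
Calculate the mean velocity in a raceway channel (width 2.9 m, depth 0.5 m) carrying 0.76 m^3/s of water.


Cross-sectional area = W * d = 2.9 * 0.5 = 1.45 m^2
Velocity = Q / A = 0.76 / 1.45 = 0.524138 m/s

0.524138 m/s


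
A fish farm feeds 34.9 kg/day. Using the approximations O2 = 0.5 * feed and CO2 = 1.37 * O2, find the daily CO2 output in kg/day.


O2 = 34.9 * 0.5 = 17.45
CO2 = 17.45 * 1.37 = 23.9065

23.9065 kg/day


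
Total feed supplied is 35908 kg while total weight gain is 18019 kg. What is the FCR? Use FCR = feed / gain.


FCR = feed consumed / weight gained
FCR = 35908 kg / 18019 kg = 1.99279

1.99279


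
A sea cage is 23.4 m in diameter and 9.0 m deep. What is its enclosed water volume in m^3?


r = d/2 = 23.4/2 = 11.7 m
Base area = pi*r^2 = pi*11.7^2 = 430.05262 m^2
Volume = 430.05262 * 9.0 = 3870.47 m^3

3870.47 m^3


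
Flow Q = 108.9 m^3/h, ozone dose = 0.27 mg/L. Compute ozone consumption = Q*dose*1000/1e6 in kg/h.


O3 demand (mg/h) = Q * dose * 1000 = 108.9 * 0.27 * 1000 = 29403 mg/h
Convert mg to kg: 29403 / 1e6 = 0.029403 kg/h

0.029403 kg/h


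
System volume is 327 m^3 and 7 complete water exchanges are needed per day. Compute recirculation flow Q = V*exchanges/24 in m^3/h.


Daily recirculation volume = 327 m^3 * 7 = 2289 m^3/day
Flow rate Q = daily volume / 24 h = 2289 / 24 = 95.375 m^3/h

95.375 m^3/h


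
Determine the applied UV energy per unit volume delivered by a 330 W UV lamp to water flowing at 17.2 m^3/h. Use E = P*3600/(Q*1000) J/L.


Energy delivered per hour = 330 W * 3600 s = 1188000 J/h
Volume treated per hour = 17.2 m^3/h * 1000 = 17200 L/h
dose = 1188000 / 17200 = 69.0698 J/L

69.0698 J/L


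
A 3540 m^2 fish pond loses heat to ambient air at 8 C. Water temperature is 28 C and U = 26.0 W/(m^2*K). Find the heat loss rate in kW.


Temperature difference dT = 28 - 8 = 20 K
Heat loss (W) = U * A * dT = 26.0 * 3540 * 20 = 1840800 W
Convert to kW: 1840800 / 1000 = 1840.8 kW

1840.8 kW


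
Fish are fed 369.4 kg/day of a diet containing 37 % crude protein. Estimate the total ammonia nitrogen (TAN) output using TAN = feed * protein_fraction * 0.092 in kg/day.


Protein in feed = 369.4 * 37/100 = 136.678 kg/day
TAN = protein * 0.092 = 136.678 * 0.092 = 12.574376 kg/day

12.574376 kg/day


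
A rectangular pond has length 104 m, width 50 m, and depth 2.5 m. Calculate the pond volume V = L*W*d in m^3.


Base area = L * W = 104 * 50 = 5200 m^2
Volume = area * depth = 5200 * 2.5 = 13000 m^3

13000 m^3


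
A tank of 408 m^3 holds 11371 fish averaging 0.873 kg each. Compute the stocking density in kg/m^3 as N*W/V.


Total biomass = 11371 fish * 0.873 kg = 9926.883 kg
Density = total biomass / volume = 9926.883 / 408 = 24.3306 kg/m^3

24.3306 kg/m^3


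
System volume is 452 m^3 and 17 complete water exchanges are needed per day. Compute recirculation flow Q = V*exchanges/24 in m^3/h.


Daily recirculation volume = 452 m^3 * 17 = 7684 m^3/day
Flow rate Q = daily volume / 24 h = 7684 / 24 = 320.167 m^3/h

320.167 m^3/h


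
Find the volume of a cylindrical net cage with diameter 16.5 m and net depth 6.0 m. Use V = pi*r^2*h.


r = d/2 = 16.5/2 = 8.25 m
Base area = pi*r^2 = pi*8.25^2 = 213.82465 m^2
Volume = 213.82465 * 6.0 = 1282.95 m^3

1282.95 m^3


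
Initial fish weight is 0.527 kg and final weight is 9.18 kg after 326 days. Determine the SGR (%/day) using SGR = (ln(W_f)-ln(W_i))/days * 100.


ln(W_f) = ln(9.18) = 2.2170272
ln(W_i) = ln(0.527) = -0.64055473
ln(W_f) - ln(W_i) = 2.2170272 - -0.64055473 = 2.8575819
SGR = 2.8575819 / 326 * 100 = 0.876559 %/day

0.876559 %/day


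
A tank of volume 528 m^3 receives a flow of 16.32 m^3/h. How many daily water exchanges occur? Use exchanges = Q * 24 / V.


Daily flow volume = 16.32 m^3/h * 24 h = 391.68 m^3/day
Exchanges = daily flow / tank volume = 391.68 / 528 = 0.741818 exchanges/day

0.741818 exchanges/day


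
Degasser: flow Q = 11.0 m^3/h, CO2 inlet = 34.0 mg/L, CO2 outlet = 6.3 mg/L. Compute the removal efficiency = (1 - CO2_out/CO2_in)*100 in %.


CO2_out / CO2_in = 6.3 / 34.0 = 0.18529412
Fraction remaining = 0.18529412
efficiency = (1 - 0.18529412) * 100 = 81.4706 %

81.4706 %


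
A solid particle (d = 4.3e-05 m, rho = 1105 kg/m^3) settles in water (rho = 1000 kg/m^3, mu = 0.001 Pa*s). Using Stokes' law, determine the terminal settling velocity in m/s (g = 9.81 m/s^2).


Density difference: rho_p - rho_f = 1105 - 1000 = 105 kg/m^3
d^2 = (4.3e-05)^2 = 1.849e-09 m^2
Numerator = (rho_p - rho_f) * g * d^2 = 105 * 9.81 * 1.849e-09 = 1.9045624e-06
Denominator = 18 * mu = 18 * 0.001 = 0.018
v_s = 1.9045624e-06 / 0.018 = 1.05809e-04 m/s
Check: Re = rho_f * v_s * d / mu = 1000 * 1.05809e-04 * 4.3e-05 / 0.001 = 0.00455 < 1, so Stokes' law applies.

1.05809e-04 m/s


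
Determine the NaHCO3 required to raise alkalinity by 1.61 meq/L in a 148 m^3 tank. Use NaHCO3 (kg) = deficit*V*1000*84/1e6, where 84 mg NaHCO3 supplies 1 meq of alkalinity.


Tank volume in L = 148 m^3 * 1000 = 148000 L
Total meq required = 1.61 meq/L * 148000 L = 238280 meq
NaHCO3 mass = 238280 meq * 84 mg/meq / 1e6 = 20.0155 kg

20.0155 kg


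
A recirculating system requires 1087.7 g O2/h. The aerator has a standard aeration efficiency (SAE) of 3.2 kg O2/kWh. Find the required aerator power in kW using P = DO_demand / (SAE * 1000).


SAE in g O2/kWh = 3.2 * 1000 = 3200 g/kWh
P = DO_demand / SAE_g = 1087.7 / 3200 = 0.339906 kW

0.339906 kW


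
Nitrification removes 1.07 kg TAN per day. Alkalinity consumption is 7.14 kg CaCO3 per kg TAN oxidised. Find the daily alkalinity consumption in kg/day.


Alkalinity factor: 7.14 kg CaCO3 consumed per kg TAN nitrified
alk = 1.07 kg TAN * 7.14 = 7.6398 kg CaCO3/day

7.6398 kg CaCO3/day


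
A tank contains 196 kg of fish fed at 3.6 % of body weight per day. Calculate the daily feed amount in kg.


Feeding rate fraction = 3.6% / 100 = 0.036
Daily feed = 196 kg * 0.036 = 7.056 kg/day

7.056 kg/day


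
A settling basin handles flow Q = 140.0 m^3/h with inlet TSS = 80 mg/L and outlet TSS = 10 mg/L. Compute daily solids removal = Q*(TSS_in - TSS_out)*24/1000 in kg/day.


Concentration drop: TSS_in - TSS_out = 80 - 10 = 70 mg/L
Hourly solids removed = Q * dTSS = 140.0 m^3/h * 70 mg/L = 9800 g/h  (m^3/h * mg/L = g/h)
Daily solids removed = 9800 * 24 = 235200 g/day
Convert g to kg: 235200 / 1000 = 235.2 kg/day

235.2 kg/day


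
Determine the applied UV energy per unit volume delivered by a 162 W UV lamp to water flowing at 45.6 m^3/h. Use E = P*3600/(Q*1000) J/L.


Energy delivered per hour = 162 W * 3600 s = 583200 J/h
Volume treated per hour = 45.6 m^3/h * 1000 = 45600 L/h
dose = 583200 / 45600 = 12.7895 J/L

12.7895 J/L


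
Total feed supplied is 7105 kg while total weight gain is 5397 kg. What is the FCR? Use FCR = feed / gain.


FCR = feed consumed / weight gained
FCR = 7105 kg / 5397 kg = 1.31647

1.31647


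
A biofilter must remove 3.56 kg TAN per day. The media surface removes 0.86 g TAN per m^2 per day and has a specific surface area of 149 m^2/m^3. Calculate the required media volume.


A = 3.56*1000 / 0.86 = 4139.5349 m^2
V = 4139.5349 / 149 = 27.7821

27.7821 m^3


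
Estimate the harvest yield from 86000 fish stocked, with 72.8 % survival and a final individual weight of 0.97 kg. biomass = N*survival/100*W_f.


Survivors = 86000 * 72.8/100 = 62608 fish
Harvest biomass = survivors * W_f = 62608 * 0.97 = 60729.76 kg

60729.76 kg


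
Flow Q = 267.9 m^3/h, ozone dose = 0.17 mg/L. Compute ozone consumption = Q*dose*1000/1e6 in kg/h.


O3 demand (mg/h) = Q * dose * 1000 = 267.9 * 0.17 * 1000 = 45543 mg/h
Convert mg to kg: 45543 / 1e6 = 0.045543 kg/h

0.045543 kg/h


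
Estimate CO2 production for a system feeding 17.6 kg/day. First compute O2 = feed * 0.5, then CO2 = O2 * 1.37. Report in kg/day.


O2 = 17.6 * 0.5 = 8.8
CO2 = 8.8 * 1.37 = 12.056

12.056 kg/day


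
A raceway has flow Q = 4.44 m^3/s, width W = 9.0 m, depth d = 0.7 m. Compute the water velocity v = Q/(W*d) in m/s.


Cross-sectional area = W * d = 9.0 * 0.7 = 6.3 m^2
Velocity = Q / A = 4.44 / 6.3 = 0.704762 m/s

0.704762 m/s


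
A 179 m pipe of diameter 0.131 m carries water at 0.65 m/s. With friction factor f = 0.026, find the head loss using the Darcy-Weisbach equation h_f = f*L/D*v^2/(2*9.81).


v^2 = 0.65^2 = 0.4225 m^2/s^2
L/D = 179/0.131 = 1366.4122
h_f = f*(L/D)*v^2/(2g) = 0.026 * 1366.4122 * 0.4225 / 19.62 = 0.765038 m

0.765038 m


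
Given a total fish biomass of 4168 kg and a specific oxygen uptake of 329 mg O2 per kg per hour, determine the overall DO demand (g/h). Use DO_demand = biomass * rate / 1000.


Total O2 consumption (mg/h) = 4168 kg * 329 mg/(kg*h) = 1371272 mg/h
Convert to g/h: 1371272 / 1000 = 1371.272 g/h

1371.272 g/h


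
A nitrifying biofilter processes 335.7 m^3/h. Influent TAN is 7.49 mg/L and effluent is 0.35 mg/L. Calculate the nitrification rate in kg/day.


Concentration drop: TAN_in - TAN_out = 7.49 - 0.35 = 7.14 mg/L
Hourly TAN removed = Q * dTAN = 335.7 m^3/h * 7.14 mg/L = 2396.898 g/h  (m^3/h * mg/L = g/h)
Daily TAN removed = 2396.898 * 24 = 57525.552 g/day
Convert to kg/day: 57525.552 / 1000 = 57.525552 kg/day

57.525552 kg/day


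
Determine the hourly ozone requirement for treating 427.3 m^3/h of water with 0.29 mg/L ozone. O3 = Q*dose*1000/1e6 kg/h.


O3 demand (mg/h) = Q * dose * 1000 = 427.3 * 0.29 * 1000 = 123917 mg/h
Convert mg to kg: 123917 / 1e6 = 0.123917 kg/h

0.123917 kg/h


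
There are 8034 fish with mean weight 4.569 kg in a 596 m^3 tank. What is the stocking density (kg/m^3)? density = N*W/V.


Total biomass = 8034 fish * 4.569 kg = 36707.346 kg
Density = total biomass / volume = 36707.346 / 596 = 61.5895 kg/m^3

61.5895 kg/m^3


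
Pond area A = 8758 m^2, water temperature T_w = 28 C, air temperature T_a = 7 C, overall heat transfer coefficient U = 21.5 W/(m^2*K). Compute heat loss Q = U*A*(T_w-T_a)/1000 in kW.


Temperature difference dT = 28 - 7 = 21 K
Heat loss (W) = U * A * dT = 21.5 * 8758 * 21 = 3954237 W
Convert to kW: 3954237 / 1000 = 3954.237 kW

3954.237 kW


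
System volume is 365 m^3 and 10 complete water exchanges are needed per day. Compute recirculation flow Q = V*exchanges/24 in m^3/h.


Daily recirculation volume = 365 m^3 * 10 = 3650 m^3/day
Flow rate Q = daily volume / 24 h = 3650 / 24 = 152.083 m^3/h

152.083 m^3/h


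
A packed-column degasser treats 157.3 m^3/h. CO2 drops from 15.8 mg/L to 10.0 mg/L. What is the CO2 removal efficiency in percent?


CO2_out / CO2_in = 10.0 / 15.8 = 0.63291139
Fraction remaining = 0.63291139
efficiency = (1 - 0.63291139) * 100 = 36.7089 %

36.7089 %


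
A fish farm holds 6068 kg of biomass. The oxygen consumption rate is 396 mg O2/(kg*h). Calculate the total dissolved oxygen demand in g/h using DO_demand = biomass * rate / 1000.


Total O2 consumption (mg/h) = 6068 kg * 396 mg/(kg*h) = 2402928 mg/h
Convert to g/h: 2402928 / 1000 = 2402.928 g/h

2402.928 g/h


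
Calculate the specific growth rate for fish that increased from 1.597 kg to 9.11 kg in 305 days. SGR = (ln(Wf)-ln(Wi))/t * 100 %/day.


ln(W_f) = ln(9.11) = 2.2093727
ln(W_i) = ln(1.597) = 0.46812687
ln(W_f) - ln(W_i) = 2.2093727 - 0.46812687 = 1.7412458
SGR = 1.7412458 / 305 * 100 = 0.5709 %/day

0.5709 %/day


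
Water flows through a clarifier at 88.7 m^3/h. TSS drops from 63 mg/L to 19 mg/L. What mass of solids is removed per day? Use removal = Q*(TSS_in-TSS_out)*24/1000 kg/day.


Concentration drop: TSS_in - TSS_out = 63 - 19 = 44 mg/L
Hourly solids removed = Q * dTSS = 88.7 m^3/h * 44 mg/L = 3902.8 g/h  (m^3/h * mg/L = g/h)
Daily solids removed = 3902.8 * 24 = 93667.2 g/day
Convert g to kg: 93667.2 / 1000 = 93.6672 kg/day

93.6672 kg/day


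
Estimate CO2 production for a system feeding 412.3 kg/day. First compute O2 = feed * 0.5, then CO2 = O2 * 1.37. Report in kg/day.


O2 = 412.3 * 0.5 = 206.15
CO2 = 206.15 * 1.37 = 282.4255

282.4255 kg/day


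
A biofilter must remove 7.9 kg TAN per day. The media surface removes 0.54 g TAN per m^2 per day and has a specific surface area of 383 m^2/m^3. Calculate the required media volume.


A = 7.9*1000 / 0.54 = 14629.63 m^2
V = 14629.63 / 383 = 38.1975

38.1975 m^3


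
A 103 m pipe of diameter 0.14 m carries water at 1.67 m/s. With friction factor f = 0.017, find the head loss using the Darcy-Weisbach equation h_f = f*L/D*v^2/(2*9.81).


v^2 = 1.67^2 = 2.7889 m^2/s^2
L/D = 103/0.14 = 735.71429
h_f = f*(L/D)*v^2/(2g) = 0.017 * 735.71429 * 2.7889 / 19.62 = 1.77784 m

1.77784 m


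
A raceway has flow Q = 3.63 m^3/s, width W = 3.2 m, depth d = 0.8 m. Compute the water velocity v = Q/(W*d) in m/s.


Cross-sectional area = W * d = 3.2 * 0.8 = 2.56 m^2
Velocity = Q / A = 3.63 / 2.56 = 1.41797 m/s

1.41797 m/s


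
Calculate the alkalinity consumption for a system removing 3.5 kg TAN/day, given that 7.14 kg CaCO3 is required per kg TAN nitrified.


Alkalinity factor: 7.14 kg CaCO3 consumed per kg TAN nitrified
alk = 3.5 kg TAN * 7.14 = 24.99 kg CaCO3/day

24.99 kg CaCO3/day


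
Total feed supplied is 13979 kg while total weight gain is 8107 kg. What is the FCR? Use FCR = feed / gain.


FCR = feed consumed / weight gained
FCR = 13979 kg / 8107 kg = 1.72431

1.72431


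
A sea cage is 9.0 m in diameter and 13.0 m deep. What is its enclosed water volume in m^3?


r = d/2 = 9.0/2 = 4.5 m
Base area = pi*r^2 = pi*4.5^2 = 63.617251 m^2
Volume = 63.617251 * 13.0 = 827.024 m^3

827.024 m^3


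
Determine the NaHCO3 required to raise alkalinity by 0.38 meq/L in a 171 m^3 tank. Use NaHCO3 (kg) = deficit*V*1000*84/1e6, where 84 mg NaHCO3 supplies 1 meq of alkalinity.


Tank volume in L = 171 m^3 * 1000 = 171000 L
Total meq required = 0.38 meq/L * 171000 L = 64980 meq
NaHCO3 mass = 64980 meq * 84 mg/meq / 1e6 = 5.45832 kg

5.45832 kg


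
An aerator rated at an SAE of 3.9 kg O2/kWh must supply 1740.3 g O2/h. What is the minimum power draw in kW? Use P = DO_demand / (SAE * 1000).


SAE in g O2/kWh = 3.9 * 1000 = 3900 g/kWh
P = DO_demand / SAE_g = 1740.3 / 3900 = 0.446231 kW

0.446231 kW


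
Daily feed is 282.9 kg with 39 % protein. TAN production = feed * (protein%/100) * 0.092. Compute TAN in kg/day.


Protein in feed = 282.9 * 39/100 = 110.331 kg/day
TAN = protein * 0.092 = 110.331 * 0.092 = 10.150452 kg/day

10.150452 kg/day


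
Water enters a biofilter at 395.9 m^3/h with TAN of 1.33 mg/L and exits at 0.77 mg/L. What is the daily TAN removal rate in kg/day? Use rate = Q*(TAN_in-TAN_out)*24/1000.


Concentration drop: TAN_in - TAN_out = 1.33 - 0.77 = 0.56 mg/L
Hourly TAN removed = Q * dTAN = 395.9 m^3/h * 0.56 mg/L = 221.704 g/h  (m^3/h * mg/L = g/h)
Daily TAN removed = 221.704 * 24 = 5320.896 g/day
Convert to kg/day: 5320.896 / 1000 = 5.320896 kg/day

5.320896 kg/day


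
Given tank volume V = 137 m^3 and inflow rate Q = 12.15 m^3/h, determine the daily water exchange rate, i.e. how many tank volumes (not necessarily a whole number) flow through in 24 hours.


Daily flow volume = 12.15 m^3/h * 24 h = 291.6 m^3/day
Exchanges = daily flow / tank volume = 291.6 / 137 = 2.12847 exchanges/day

2.12847 exchanges/day


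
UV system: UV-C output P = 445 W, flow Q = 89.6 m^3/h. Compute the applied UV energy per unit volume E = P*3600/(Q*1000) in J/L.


Energy delivered per hour = 445 W * 3600 s = 1602000 J/h
Volume treated per hour = 89.6 m^3/h * 1000 = 89600 L/h
dose = 1602000 / 89600 = 17.8795 J/L

17.8795 J/L


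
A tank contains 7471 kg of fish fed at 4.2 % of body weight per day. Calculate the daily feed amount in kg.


Feeding rate fraction = 4.2% / 100 = 0.042
Daily feed = 7471 kg * 0.042 = 313.782 kg/day

313.782 kg/day


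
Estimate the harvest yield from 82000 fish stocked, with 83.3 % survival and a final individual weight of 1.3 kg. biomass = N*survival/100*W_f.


Survivors = 82000 * 83.3/100 = 68306 fish
Harvest biomass = survivors * W_f = 68306 * 1.3 = 88797.8 kg

88797.8 kg


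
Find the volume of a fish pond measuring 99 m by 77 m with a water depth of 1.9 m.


Base area = L * W = 99 * 77 = 7623 m^2
Volume = area * depth = 7623 * 1.9 = 14483.7 m^3

14483.7 m^3


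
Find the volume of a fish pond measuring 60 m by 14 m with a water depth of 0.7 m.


Base area = L * W = 60 * 14 = 840 m^2
Volume = area * depth = 840 * 0.7 = 588 m^3

588 m^3


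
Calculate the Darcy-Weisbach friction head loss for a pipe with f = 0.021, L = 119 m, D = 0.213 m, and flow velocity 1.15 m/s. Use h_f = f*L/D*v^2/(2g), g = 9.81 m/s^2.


v^2 = 1.15^2 = 1.3225 m^2/s^2
L/D = 119/0.213 = 558.68545
h_f = f*(L/D)*v^2/(2g) = 0.021 * 558.68545 * 1.3225 / 19.62 = 0.79083 m

0.79083 m


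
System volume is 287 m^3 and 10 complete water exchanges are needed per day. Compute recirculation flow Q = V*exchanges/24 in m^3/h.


Daily recirculation volume = 287 m^3 * 10 = 2870 m^3/day
Flow rate Q = daily volume / 24 h = 2870 / 24 = 119.583 m^3/h

119.583 m^3/h


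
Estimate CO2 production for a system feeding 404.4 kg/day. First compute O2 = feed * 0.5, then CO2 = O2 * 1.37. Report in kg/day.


O2 = 404.4 * 0.5 = 202.2
CO2 = 202.2 * 1.37 = 277.014

277.014 kg/day


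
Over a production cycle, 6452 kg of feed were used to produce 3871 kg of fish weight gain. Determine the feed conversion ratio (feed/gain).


FCR = feed consumed / weight gained
FCR = 6452 kg / 3871 kg = 1.66675

1.66675


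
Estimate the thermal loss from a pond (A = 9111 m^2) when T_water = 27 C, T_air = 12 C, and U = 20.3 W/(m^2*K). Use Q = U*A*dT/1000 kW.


Temperature difference dT = 27 - 12 = 15 K
Heat loss (W) = U * A * dT = 20.3 * 9111 * 15 = 2774299.5 W
Convert to kW: 2774299.5 / 1000 = 2774.2995 kW

2774.2995 kW


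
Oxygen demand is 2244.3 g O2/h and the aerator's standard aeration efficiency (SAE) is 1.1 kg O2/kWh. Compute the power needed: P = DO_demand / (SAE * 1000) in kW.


SAE in g O2/kWh = 1.1 * 1000 = 1100 g/kWh
P = DO_demand / SAE_g = 2244.3 / 1100 = 2.04027 kW

2.04027 kW


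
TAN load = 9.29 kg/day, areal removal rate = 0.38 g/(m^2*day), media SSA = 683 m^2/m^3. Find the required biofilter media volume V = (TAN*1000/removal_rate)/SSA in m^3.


A = 9.29*1000 / 0.38 = 24447.368 m^2
V = 24447.368 / 683 = 35.7941

35.7941 m^3


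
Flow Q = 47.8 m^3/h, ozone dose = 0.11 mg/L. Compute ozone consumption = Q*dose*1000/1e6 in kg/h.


O3 demand (mg/h) = Q * dose * 1000 = 47.8 * 0.11 * 1000 = 5258 mg/h
Convert mg to kg: 5258 / 1e6 = 0.005258 kg/h

0.005258 kg/h


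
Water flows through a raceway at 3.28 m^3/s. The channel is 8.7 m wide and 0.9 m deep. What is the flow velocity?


Cross-sectional area = W * d = 8.7 * 0.9 = 7.83 m^2
Velocity = Q / A = 3.28 / 7.83 = 0.418902 m/s

0.418902 m/s


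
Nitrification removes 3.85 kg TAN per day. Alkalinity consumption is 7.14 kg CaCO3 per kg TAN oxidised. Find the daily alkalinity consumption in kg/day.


Alkalinity factor: 7.14 kg CaCO3 consumed per kg TAN nitrified
alk = 3.85 kg TAN * 7.14 = 27.489 kg CaCO3/day

27.489 kg CaCO3/day


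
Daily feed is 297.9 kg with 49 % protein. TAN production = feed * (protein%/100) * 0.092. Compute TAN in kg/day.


Protein in feed = 297.9 * 49/100 = 145.971 kg/day
TAN = protein * 0.092 = 145.971 * 0.092 = 13.429332 kg/day

13.429332 kg/day


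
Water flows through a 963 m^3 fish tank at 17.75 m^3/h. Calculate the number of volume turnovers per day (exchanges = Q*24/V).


Daily flow volume = 17.75 m^3/h * 24 h = 426 m^3/day
Exchanges = daily flow / tank volume = 426 / 963 = 0.442368 exchanges/day

0.442368 exchanges/day


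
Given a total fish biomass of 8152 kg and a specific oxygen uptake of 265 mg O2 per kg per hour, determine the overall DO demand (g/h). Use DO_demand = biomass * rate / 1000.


Total O2 consumption (mg/h) = 8152 kg * 265 mg/(kg*h) = 2160280 mg/h
Convert to g/h: 2160280 / 1000 = 2160.28 g/h

2160.28 g/h


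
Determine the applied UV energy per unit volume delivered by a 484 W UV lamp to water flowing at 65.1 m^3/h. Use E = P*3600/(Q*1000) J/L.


Energy delivered per hour = 484 W * 3600 s = 1742400 J/h
Volume treated per hour = 65.1 m^3/h * 1000 = 65100 L/h
dose = 1742400 / 65100 = 26.765 J/L

26.765 J/L


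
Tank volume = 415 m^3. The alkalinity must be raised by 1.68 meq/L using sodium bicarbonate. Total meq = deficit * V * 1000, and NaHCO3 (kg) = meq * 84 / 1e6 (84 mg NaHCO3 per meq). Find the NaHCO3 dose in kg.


Tank volume in L = 415 m^3 * 1000 = 415000 L
Total meq required = 1.68 meq/L * 415000 L = 697200 meq
NaHCO3 mass = 697200 meq * 84 mg/meq / 1e6 = 58.5648 kg

58.5648 kg


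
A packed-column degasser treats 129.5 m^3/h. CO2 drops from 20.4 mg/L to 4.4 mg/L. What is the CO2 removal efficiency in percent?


CO2_out / CO2_in = 4.4 / 20.4 = 0.21568627
Fraction remaining = 0.21568627
efficiency = (1 - 0.21568627) * 100 = 78.4314 %

78.4314 %


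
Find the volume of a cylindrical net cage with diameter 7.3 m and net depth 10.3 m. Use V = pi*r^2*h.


r = d/2 = 7.3/2 = 3.65 m
Base area = pi*r^2 = pi*3.65^2 = 41.853868 m^2
Volume = 41.853868 * 10.3 = 431.095 m^3

431.095 m^3


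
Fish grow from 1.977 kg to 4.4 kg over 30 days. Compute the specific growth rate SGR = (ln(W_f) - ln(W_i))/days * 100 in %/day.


ln(W_f) = ln(4.4) = 1.4816045
ln(W_i) = ln(1.977) = 0.68158054
ln(W_f) - ln(W_i) = 1.4816045 - 0.68158054 = 0.80002396
SGR = 0.80002396 / 30 * 100 = 2.66675 %/day

2.66675 %/day


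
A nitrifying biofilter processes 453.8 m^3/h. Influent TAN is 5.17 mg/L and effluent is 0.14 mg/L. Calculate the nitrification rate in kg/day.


Concentration drop: TAN_in - TAN_out = 5.17 - 0.14 = 5.03 mg/L
Hourly TAN removed = Q * dTAN = 453.8 m^3/h * 5.03 mg/L = 2282.614 g/h  (m^3/h * mg/L = g/h)
Daily TAN removed = 2282.614 * 24 = 54782.736 g/day
Convert to kg/day: 54782.736 / 1000 = 54.782736 kg/day

54.782736 kg/day


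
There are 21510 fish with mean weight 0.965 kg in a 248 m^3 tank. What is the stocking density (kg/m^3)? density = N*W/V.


Total biomass = 21510 fish * 0.965 kg = 20757.15 kg
Density = total biomass / volume = 20757.15 / 248 = 83.6982 kg/m^3

83.6982 kg/m^3
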